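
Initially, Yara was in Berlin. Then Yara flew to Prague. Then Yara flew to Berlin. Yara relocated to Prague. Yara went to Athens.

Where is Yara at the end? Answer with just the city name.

Tracking Yara's location:
Start: Yara is in Berlin.
After move 1: Berlin -> Prague. Yara is in Prague.
After move 2: Prague -> Berlin. Yara is in Berlin.
After move 3: Berlin -> Prague. Yara is in Prague.
After move 4: Prague -> Athens. Yara is in Athens.

Answer: Athens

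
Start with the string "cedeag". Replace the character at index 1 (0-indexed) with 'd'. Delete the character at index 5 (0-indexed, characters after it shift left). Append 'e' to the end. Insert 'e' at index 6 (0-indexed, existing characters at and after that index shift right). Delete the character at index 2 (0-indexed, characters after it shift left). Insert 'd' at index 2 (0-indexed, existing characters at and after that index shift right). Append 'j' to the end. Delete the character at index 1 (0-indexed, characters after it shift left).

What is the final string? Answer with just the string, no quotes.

Answer: cdeaeej

Derivation:
Applying each edit step by step:
Start: "cedeag"
Op 1 (replace idx 1: 'e' -> 'd'): "cedeag" -> "cddeag"
Op 2 (delete idx 5 = 'g'): "cddeag" -> "cddea"
Op 3 (append 'e'): "cddea" -> "cddeae"
Op 4 (insert 'e' at idx 6): "cddeae" -> "cddeaee"
Op 5 (delete idx 2 = 'd'): "cddeaee" -> "cdeaee"
Op 6 (insert 'd' at idx 2): "cdeaee" -> "cddeaee"
Op 7 (append 'j'): "cddeaee" -> "cddeaeej"
Op 8 (delete idx 1 = 'd'): "cddeaeej" -> "cdeaeej"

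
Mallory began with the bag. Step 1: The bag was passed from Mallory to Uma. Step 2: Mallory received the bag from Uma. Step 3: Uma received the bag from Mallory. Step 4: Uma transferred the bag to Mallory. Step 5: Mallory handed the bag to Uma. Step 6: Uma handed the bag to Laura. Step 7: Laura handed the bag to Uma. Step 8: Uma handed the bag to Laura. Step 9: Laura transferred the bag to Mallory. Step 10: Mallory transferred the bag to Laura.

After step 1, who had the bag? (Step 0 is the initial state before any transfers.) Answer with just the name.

Answer: Uma

Derivation:
Tracking the bag holder through step 1:
After step 0 (start): Mallory
After step 1: Uma

At step 1, the holder is Uma.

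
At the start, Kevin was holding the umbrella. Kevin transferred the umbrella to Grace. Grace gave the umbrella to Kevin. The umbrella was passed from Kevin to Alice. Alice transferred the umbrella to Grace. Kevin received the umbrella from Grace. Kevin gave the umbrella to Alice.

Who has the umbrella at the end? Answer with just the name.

Tracking the umbrella through each event:
Start: Kevin has the umbrella.
After event 1: Grace has the umbrella.
After event 2: Kevin has the umbrella.
After event 3: Alice has the umbrella.
After event 4: Grace has the umbrella.
After event 5: Kevin has the umbrella.
After event 6: Alice has the umbrella.

Answer: Alice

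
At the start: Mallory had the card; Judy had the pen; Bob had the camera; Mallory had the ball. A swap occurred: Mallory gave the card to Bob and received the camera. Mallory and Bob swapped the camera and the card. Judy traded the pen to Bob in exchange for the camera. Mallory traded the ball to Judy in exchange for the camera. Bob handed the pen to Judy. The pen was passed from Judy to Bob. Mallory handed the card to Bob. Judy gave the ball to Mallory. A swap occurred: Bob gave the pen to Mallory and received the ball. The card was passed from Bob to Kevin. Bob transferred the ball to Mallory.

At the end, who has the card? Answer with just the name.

Tracking all object holders:
Start: card:Mallory, pen:Judy, camera:Bob, ball:Mallory
Event 1 (swap card<->camera: now card:Bob, camera:Mallory). State: card:Bob, pen:Judy, camera:Mallory, ball:Mallory
Event 2 (swap camera<->card: now camera:Bob, card:Mallory). State: card:Mallory, pen:Judy, camera:Bob, ball:Mallory
Event 3 (swap pen<->camera: now pen:Bob, camera:Judy). State: card:Mallory, pen:Bob, camera:Judy, ball:Mallory
Event 4 (swap ball<->camera: now ball:Judy, camera:Mallory). State: card:Mallory, pen:Bob, camera:Mallory, ball:Judy
Event 5 (give pen: Bob -> Judy). State: card:Mallory, pen:Judy, camera:Mallory, ball:Judy
Event 6 (give pen: Judy -> Bob). State: card:Mallory, pen:Bob, camera:Mallory, ball:Judy
Event 7 (give card: Mallory -> Bob). State: card:Bob, pen:Bob, camera:Mallory, ball:Judy
Event 8 (give ball: Judy -> Mallory). State: card:Bob, pen:Bob, camera:Mallory, ball:Mallory
Event 9 (swap pen<->ball: now pen:Mallory, ball:Bob). State: card:Bob, pen:Mallory, camera:Mallory, ball:Bob
Event 10 (give card: Bob -> Kevin). State: card:Kevin, pen:Mallory, camera:Mallory, ball:Bob
Event 11 (give ball: Bob -> Mallory). State: card:Kevin, pen:Mallory, camera:Mallory, ball:Mallory

Final state: card:Kevin, pen:Mallory, camera:Mallory, ball:Mallory
The card is held by Kevin.

Answer: Kevin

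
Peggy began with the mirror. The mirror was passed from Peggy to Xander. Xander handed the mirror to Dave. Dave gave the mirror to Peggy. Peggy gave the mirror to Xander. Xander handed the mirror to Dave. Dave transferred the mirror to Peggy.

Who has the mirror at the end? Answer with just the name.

Answer: Peggy

Derivation:
Tracking the mirror through each event:
Start: Peggy has the mirror.
After event 1: Xander has the mirror.
After event 2: Dave has the mirror.
After event 3: Peggy has the mirror.
After event 4: Xander has the mirror.
After event 5: Dave has the mirror.
After event 6: Peggy has the mirror.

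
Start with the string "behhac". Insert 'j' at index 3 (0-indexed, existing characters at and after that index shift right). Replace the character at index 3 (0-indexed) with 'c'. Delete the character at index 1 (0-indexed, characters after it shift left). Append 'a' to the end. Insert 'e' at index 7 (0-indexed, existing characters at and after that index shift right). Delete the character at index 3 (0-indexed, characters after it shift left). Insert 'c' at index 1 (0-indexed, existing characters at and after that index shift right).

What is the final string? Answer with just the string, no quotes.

Applying each edit step by step:
Start: "behhac"
Op 1 (insert 'j' at idx 3): "behhac" -> "behjhac"
Op 2 (replace idx 3: 'j' -> 'c'): "behjhac" -> "behchac"
Op 3 (delete idx 1 = 'e'): "behchac" -> "bhchac"
Op 4 (append 'a'): "bhchac" -> "bhchaca"
Op 5 (insert 'e' at idx 7): "bhchaca" -> "bhchacae"
Op 6 (delete idx 3 = 'h'): "bhchacae" -> "bhcacae"
Op 7 (insert 'c' at idx 1): "bhcacae" -> "bchcacae"

Answer: bchcacae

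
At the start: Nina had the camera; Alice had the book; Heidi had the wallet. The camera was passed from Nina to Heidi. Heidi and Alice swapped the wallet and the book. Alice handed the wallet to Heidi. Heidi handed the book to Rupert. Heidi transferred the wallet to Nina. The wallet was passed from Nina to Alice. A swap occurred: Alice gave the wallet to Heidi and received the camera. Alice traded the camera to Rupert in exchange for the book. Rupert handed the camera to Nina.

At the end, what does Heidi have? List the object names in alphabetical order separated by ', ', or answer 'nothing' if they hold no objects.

Tracking all object holders:
Start: camera:Nina, book:Alice, wallet:Heidi
Event 1 (give camera: Nina -> Heidi). State: camera:Heidi, book:Alice, wallet:Heidi
Event 2 (swap wallet<->book: now wallet:Alice, book:Heidi). State: camera:Heidi, book:Heidi, wallet:Alice
Event 3 (give wallet: Alice -> Heidi). State: camera:Heidi, book:Heidi, wallet:Heidi
Event 4 (give book: Heidi -> Rupert). State: camera:Heidi, book:Rupert, wallet:Heidi
Event 5 (give wallet: Heidi -> Nina). State: camera:Heidi, book:Rupert, wallet:Nina
Event 6 (give wallet: Nina -> Alice). State: camera:Heidi, book:Rupert, wallet:Alice
Event 7 (swap wallet<->camera: now wallet:Heidi, camera:Alice). State: camera:Alice, book:Rupert, wallet:Heidi
Event 8 (swap camera<->book: now camera:Rupert, book:Alice). State: camera:Rupert, book:Alice, wallet:Heidi
Event 9 (give camera: Rupert -> Nina). State: camera:Nina, book:Alice, wallet:Heidi

Final state: camera:Nina, book:Alice, wallet:Heidi
Heidi holds: wallet.

Answer: wallet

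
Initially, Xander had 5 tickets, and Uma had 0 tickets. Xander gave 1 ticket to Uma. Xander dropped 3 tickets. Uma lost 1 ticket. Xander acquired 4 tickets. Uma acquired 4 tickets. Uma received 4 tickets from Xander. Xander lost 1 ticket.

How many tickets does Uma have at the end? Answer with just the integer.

Answer: 8

Derivation:
Tracking counts step by step:
Start: Xander=5, Uma=0
Event 1 (Xander -> Uma, 1): Xander: 5 -> 4, Uma: 0 -> 1. State: Xander=4, Uma=1
Event 2 (Xander -3): Xander: 4 -> 1. State: Xander=1, Uma=1
Event 3 (Uma -1): Uma: 1 -> 0. State: Xander=1, Uma=0
Event 4 (Xander +4): Xander: 1 -> 5. State: Xander=5, Uma=0
Event 5 (Uma +4): Uma: 0 -> 4. State: Xander=5, Uma=4
Event 6 (Xander -> Uma, 4): Xander: 5 -> 1, Uma: 4 -> 8. State: Xander=1, Uma=8
Event 7 (Xander -1): Xander: 1 -> 0. State: Xander=0, Uma=8

Uma's final count: 8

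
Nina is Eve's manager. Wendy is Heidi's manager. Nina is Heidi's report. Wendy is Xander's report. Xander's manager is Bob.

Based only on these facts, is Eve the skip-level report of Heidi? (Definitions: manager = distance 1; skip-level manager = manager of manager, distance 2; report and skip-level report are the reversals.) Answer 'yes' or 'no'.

Reconstructing the manager chain from the given facts:
  Bob -> Xander -> Wendy -> Heidi -> Nina -> Eve
(each arrow means 'manager of the next')
Positions in the chain (0 = top):
  position of Bob: 0
  position of Xander: 1
  position of Wendy: 2
  position of Heidi: 3
  position of Nina: 4
  position of Eve: 5

Eve is at position 5, Heidi is at position 3; signed distance (j - i) = -2.
'skip-level report' requires j - i = -2. Actual distance is -2, so the relation HOLDS.

Answer: yes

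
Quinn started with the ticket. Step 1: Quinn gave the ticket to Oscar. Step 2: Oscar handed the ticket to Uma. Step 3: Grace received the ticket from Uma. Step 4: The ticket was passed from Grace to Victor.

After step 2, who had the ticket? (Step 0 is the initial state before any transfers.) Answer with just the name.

Tracking the ticket holder through step 2:
After step 0 (start): Quinn
After step 1: Oscar
After step 2: Uma

At step 2, the holder is Uma.

Answer: Uma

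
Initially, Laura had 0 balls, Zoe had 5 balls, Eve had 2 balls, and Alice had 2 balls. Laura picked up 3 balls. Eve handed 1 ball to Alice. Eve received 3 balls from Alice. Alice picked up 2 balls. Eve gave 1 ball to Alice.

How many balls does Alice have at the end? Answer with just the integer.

Answer: 3

Derivation:
Tracking counts step by step:
Start: Laura=0, Zoe=5, Eve=2, Alice=2
Event 1 (Laura +3): Laura: 0 -> 3. State: Laura=3, Zoe=5, Eve=2, Alice=2
Event 2 (Eve -> Alice, 1): Eve: 2 -> 1, Alice: 2 -> 3. State: Laura=3, Zoe=5, Eve=1, Alice=3
Event 3 (Alice -> Eve, 3): Alice: 3 -> 0, Eve: 1 -> 4. State: Laura=3, Zoe=5, Eve=4, Alice=0
Event 4 (Alice +2): Alice: 0 -> 2. State: Laura=3, Zoe=5, Eve=4, Alice=2
Event 5 (Eve -> Alice, 1): Eve: 4 -> 3, Alice: 2 -> 3. State: Laura=3, Zoe=5, Eve=3, Alice=3

Alice's final count: 3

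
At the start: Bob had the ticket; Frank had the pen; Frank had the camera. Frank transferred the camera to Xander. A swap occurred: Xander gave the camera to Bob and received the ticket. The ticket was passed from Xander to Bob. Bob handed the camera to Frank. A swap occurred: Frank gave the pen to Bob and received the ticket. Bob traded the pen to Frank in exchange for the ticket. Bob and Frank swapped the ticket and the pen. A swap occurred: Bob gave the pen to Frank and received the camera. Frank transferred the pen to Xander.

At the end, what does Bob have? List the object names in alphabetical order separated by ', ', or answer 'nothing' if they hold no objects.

Tracking all object holders:
Start: ticket:Bob, pen:Frank, camera:Frank
Event 1 (give camera: Frank -> Xander). State: ticket:Bob, pen:Frank, camera:Xander
Event 2 (swap camera<->ticket: now camera:Bob, ticket:Xander). State: ticket:Xander, pen:Frank, camera:Bob
Event 3 (give ticket: Xander -> Bob). State: ticket:Bob, pen:Frank, camera:Bob
Event 4 (give camera: Bob -> Frank). State: ticket:Bob, pen:Frank, camera:Frank
Event 5 (swap pen<->ticket: now pen:Bob, ticket:Frank). State: ticket:Frank, pen:Bob, camera:Frank
Event 6 (swap pen<->ticket: now pen:Frank, ticket:Bob). State: ticket:Bob, pen:Frank, camera:Frank
Event 7 (swap ticket<->pen: now ticket:Frank, pen:Bob). State: ticket:Frank, pen:Bob, camera:Frank
Event 8 (swap pen<->camera: now pen:Frank, camera:Bob). State: ticket:Frank, pen:Frank, camera:Bob
Event 9 (give pen: Frank -> Xander). State: ticket:Frank, pen:Xander, camera:Bob

Final state: ticket:Frank, pen:Xander, camera:Bob
Bob holds: camera.

Answer: camera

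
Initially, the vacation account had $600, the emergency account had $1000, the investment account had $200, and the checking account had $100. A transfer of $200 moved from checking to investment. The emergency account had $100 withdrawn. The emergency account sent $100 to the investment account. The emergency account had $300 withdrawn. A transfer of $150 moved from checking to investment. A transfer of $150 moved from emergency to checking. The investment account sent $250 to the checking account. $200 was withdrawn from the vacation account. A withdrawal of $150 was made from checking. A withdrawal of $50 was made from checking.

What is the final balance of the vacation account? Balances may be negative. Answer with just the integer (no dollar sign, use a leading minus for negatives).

Tracking account balances step by step:
Start: vacation=600, emergency=1000, investment=200, checking=100
Event 1 (transfer 200 checking -> investment): checking: 100 - 200 = -100, investment: 200 + 200 = 400. Balances: vacation=600, emergency=1000, investment=400, checking=-100
Event 2 (withdraw 100 from emergency): emergency: 1000 - 100 = 900. Balances: vacation=600, emergency=900, investment=400, checking=-100
Event 3 (transfer 100 emergency -> investment): emergency: 900 - 100 = 800, investment: 400 + 100 = 500. Balances: vacation=600, emergency=800, investment=500, checking=-100
Event 4 (withdraw 300 from emergency): emergency: 800 - 300 = 500. Balances: vacation=600, emergency=500, investment=500, checking=-100
Event 5 (transfer 150 checking -> investment): checking: -100 - 150 = -250, investment: 500 + 150 = 650. Balances: vacation=600, emergency=500, investment=650, checking=-250
Event 6 (transfer 150 emergency -> checking): emergency: 500 - 150 = 350, checking: -250 + 150 = -100. Balances: vacation=600, emergency=350, investment=650, checking=-100
Event 7 (transfer 250 investment -> checking): investment: 650 - 250 = 400, checking: -100 + 250 = 150. Balances: vacation=600, emergency=350, investment=400, checking=150
Event 8 (withdraw 200 from vacation): vacation: 600 - 200 = 400. Balances: vacation=400, emergency=350, investment=400, checking=150
Event 9 (withdraw 150 from checking): checking: 150 - 150 = 0. Balances: vacation=400, emergency=350, investment=400, checking=0
Event 10 (withdraw 50 from checking): checking: 0 - 50 = -50. Balances: vacation=400, emergency=350, investment=400, checking=-50

Final balance of vacation: 400

Answer: 400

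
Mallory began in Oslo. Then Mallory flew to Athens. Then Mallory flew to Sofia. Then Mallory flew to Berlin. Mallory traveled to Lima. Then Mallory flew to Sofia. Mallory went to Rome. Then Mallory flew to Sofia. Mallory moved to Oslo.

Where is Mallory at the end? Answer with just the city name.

Answer: Oslo

Derivation:
Tracking Mallory's location:
Start: Mallory is in Oslo.
After move 1: Oslo -> Athens. Mallory is in Athens.
After move 2: Athens -> Sofia. Mallory is in Sofia.
After move 3: Sofia -> Berlin. Mallory is in Berlin.
After move 4: Berlin -> Lima. Mallory is in Lima.
After move 5: Lima -> Sofia. Mallory is in Sofia.
After move 6: Sofia -> Rome. Mallory is in Rome.
After move 7: Rome -> Sofia. Mallory is in Sofia.
After move 8: Sofia -> Oslo. Mallory is in Oslo.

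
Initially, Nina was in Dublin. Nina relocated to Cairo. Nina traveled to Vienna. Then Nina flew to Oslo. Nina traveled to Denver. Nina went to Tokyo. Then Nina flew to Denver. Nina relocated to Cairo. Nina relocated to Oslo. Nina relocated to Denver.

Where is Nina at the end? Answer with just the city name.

Answer: Denver

Derivation:
Tracking Nina's location:
Start: Nina is in Dublin.
After move 1: Dublin -> Cairo. Nina is in Cairo.
After move 2: Cairo -> Vienna. Nina is in Vienna.
After move 3: Vienna -> Oslo. Nina is in Oslo.
After move 4: Oslo -> Denver. Nina is in Denver.
After move 5: Denver -> Tokyo. Nina is in Tokyo.
After move 6: Tokyo -> Denver. Nina is in Denver.
After move 7: Denver -> Cairo. Nina is in Cairo.
After move 8: Cairo -> Oslo. Nina is in Oslo.
After move 9: Oslo -> Denver. Nina is in Denver.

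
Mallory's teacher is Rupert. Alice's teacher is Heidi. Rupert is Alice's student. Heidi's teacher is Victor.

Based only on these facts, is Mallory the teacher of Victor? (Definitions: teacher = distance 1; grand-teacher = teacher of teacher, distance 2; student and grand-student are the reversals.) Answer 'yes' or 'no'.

Answer: no

Derivation:
Reconstructing the teacher chain from the given facts:
  Victor -> Heidi -> Alice -> Rupert -> Mallory
(each arrow means 'teacher of the next')
Positions in the chain (0 = top):
  position of Victor: 0
  position of Heidi: 1
  position of Alice: 2
  position of Rupert: 3
  position of Mallory: 4

Mallory is at position 4, Victor is at position 0; signed distance (j - i) = -4.
'teacher' requires j - i = 1. Actual distance is -4, so the relation does NOT hold.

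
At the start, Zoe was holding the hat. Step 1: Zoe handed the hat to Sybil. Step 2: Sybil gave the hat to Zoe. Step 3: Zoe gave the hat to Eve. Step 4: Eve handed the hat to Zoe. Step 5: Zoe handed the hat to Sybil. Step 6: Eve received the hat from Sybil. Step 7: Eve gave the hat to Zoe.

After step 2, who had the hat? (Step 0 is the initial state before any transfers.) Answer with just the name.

Answer: Zoe

Derivation:
Tracking the hat holder through step 2:
After step 0 (start): Zoe
After step 1: Sybil
After step 2: Zoe

At step 2, the holder is Zoe.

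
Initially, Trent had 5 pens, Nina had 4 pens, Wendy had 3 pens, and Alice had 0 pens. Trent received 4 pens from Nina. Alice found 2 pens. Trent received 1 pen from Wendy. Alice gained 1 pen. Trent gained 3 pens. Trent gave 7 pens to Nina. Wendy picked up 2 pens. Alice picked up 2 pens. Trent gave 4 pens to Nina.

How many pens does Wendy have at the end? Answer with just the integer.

Tracking counts step by step:
Start: Trent=5, Nina=4, Wendy=3, Alice=0
Event 1 (Nina -> Trent, 4): Nina: 4 -> 0, Trent: 5 -> 9. State: Trent=9, Nina=0, Wendy=3, Alice=0
Event 2 (Alice +2): Alice: 0 -> 2. State: Trent=9, Nina=0, Wendy=3, Alice=2
Event 3 (Wendy -> Trent, 1): Wendy: 3 -> 2, Trent: 9 -> 10. State: Trent=10, Nina=0, Wendy=2, Alice=2
Event 4 (Alice +1): Alice: 2 -> 3. State: Trent=10, Nina=0, Wendy=2, Alice=3
Event 5 (Trent +3): Trent: 10 -> 13. State: Trent=13, Nina=0, Wendy=2, Alice=3
Event 6 (Trent -> Nina, 7): Trent: 13 -> 6, Nina: 0 -> 7. State: Trent=6, Nina=7, Wendy=2, Alice=3
Event 7 (Wendy +2): Wendy: 2 -> 4. State: Trent=6, Nina=7, Wendy=4, Alice=3
Event 8 (Alice +2): Alice: 3 -> 5. State: Trent=6, Nina=7, Wendy=4, Alice=5
Event 9 (Trent -> Nina, 4): Trent: 6 -> 2, Nina: 7 -> 11. State: Trent=2, Nina=11, Wendy=4, Alice=5

Wendy's final count: 4

Answer: 4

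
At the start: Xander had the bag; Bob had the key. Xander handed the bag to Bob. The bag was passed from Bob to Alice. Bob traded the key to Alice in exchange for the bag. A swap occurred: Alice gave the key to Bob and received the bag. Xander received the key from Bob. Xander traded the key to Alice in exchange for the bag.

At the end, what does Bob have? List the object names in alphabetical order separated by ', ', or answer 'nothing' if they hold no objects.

Answer: nothing

Derivation:
Tracking all object holders:
Start: bag:Xander, key:Bob
Event 1 (give bag: Xander -> Bob). State: bag:Bob, key:Bob
Event 2 (give bag: Bob -> Alice). State: bag:Alice, key:Bob
Event 3 (swap key<->bag: now key:Alice, bag:Bob). State: bag:Bob, key:Alice
Event 4 (swap key<->bag: now key:Bob, bag:Alice). State: bag:Alice, key:Bob
Event 5 (give key: Bob -> Xander). State: bag:Alice, key:Xander
Event 6 (swap key<->bag: now key:Alice, bag:Xander). State: bag:Xander, key:Alice

Final state: bag:Xander, key:Alice
Bob holds: (nothing).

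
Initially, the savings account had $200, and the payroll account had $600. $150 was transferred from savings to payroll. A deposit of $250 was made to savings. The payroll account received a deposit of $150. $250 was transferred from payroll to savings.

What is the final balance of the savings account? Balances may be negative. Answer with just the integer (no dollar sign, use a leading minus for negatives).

Answer: 550

Derivation:
Tracking account balances step by step:
Start: savings=200, payroll=600
Event 1 (transfer 150 savings -> payroll): savings: 200 - 150 = 50, payroll: 600 + 150 = 750. Balances: savings=50, payroll=750
Event 2 (deposit 250 to savings): savings: 50 + 250 = 300. Balances: savings=300, payroll=750
Event 3 (deposit 150 to payroll): payroll: 750 + 150 = 900. Balances: savings=300, payroll=900
Event 4 (transfer 250 payroll -> savings): payroll: 900 - 250 = 650, savings: 300 + 250 = 550. Balances: savings=550, payroll=650

Final balance of savings: 550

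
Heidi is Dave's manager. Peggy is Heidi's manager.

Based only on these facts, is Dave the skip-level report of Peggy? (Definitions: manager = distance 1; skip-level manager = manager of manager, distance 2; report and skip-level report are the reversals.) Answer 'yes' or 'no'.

Answer: yes

Derivation:
Reconstructing the manager chain from the given facts:
  Peggy -> Heidi -> Dave
(each arrow means 'manager of the next')
Positions in the chain (0 = top):
  position of Peggy: 0
  position of Heidi: 1
  position of Dave: 2

Dave is at position 2, Peggy is at position 0; signed distance (j - i) = -2.
'skip-level report' requires j - i = -2. Actual distance is -2, so the relation HOLDS.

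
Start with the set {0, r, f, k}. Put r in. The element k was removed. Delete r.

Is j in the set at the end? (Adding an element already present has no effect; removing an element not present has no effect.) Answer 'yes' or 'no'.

Tracking the set through each operation:
Start: {0, f, k, r}
Event 1 (add r): already present, no change. Set: {0, f, k, r}
Event 2 (remove k): removed. Set: {0, f, r}
Event 3 (remove r): removed. Set: {0, f}

Final set: {0, f} (size 2)
j is NOT in the final set.

Answer: no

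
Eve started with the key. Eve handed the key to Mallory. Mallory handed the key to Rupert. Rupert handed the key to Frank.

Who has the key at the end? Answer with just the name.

Answer: Frank

Derivation:
Tracking the key through each event:
Start: Eve has the key.
After event 1: Mallory has the key.
After event 2: Rupert has the key.
After event 3: Frank has the key.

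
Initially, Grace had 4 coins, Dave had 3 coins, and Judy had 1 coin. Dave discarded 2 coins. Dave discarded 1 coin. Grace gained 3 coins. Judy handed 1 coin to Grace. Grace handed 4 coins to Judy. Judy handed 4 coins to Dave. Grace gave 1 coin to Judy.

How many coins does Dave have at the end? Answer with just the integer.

Tracking counts step by step:
Start: Grace=4, Dave=3, Judy=1
Event 1 (Dave -2): Dave: 3 -> 1. State: Grace=4, Dave=1, Judy=1
Event 2 (Dave -1): Dave: 1 -> 0. State: Grace=4, Dave=0, Judy=1
Event 3 (Grace +3): Grace: 4 -> 7. State: Grace=7, Dave=0, Judy=1
Event 4 (Judy -> Grace, 1): Judy: 1 -> 0, Grace: 7 -> 8. State: Grace=8, Dave=0, Judy=0
Event 5 (Grace -> Judy, 4): Grace: 8 -> 4, Judy: 0 -> 4. State: Grace=4, Dave=0, Judy=4
Event 6 (Judy -> Dave, 4): Judy: 4 -> 0, Dave: 0 -> 4. State: Grace=4, Dave=4, Judy=0
Event 7 (Grace -> Judy, 1): Grace: 4 -> 3, Judy: 0 -> 1. State: Grace=3, Dave=4, Judy=1

Dave's final count: 4

Answer: 4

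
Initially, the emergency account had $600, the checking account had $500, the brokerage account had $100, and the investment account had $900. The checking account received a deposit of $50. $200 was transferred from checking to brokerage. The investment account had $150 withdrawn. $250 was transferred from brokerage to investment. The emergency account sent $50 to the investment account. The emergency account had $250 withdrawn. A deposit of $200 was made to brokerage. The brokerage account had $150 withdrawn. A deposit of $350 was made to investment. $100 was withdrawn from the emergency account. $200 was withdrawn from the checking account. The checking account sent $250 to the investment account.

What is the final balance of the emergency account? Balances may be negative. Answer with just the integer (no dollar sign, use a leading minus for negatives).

Tracking account balances step by step:
Start: emergency=600, checking=500, brokerage=100, investment=900
Event 1 (deposit 50 to checking): checking: 500 + 50 = 550. Balances: emergency=600, checking=550, brokerage=100, investment=900
Event 2 (transfer 200 checking -> brokerage): checking: 550 - 200 = 350, brokerage: 100 + 200 = 300. Balances: emergency=600, checking=350, brokerage=300, investment=900
Event 3 (withdraw 150 from investment): investment: 900 - 150 = 750. Balances: emergency=600, checking=350, brokerage=300, investment=750
Event 4 (transfer 250 brokerage -> investment): brokerage: 300 - 250 = 50, investment: 750 + 250 = 1000. Balances: emergency=600, checking=350, brokerage=50, investment=1000
Event 5 (transfer 50 emergency -> investment): emergency: 600 - 50 = 550, investment: 1000 + 50 = 1050. Balances: emergency=550, checking=350, brokerage=50, investment=1050
Event 6 (withdraw 250 from emergency): emergency: 550 - 250 = 300. Balances: emergency=300, checking=350, brokerage=50, investment=1050
Event 7 (deposit 200 to brokerage): brokerage: 50 + 200 = 250. Balances: emergency=300, checking=350, brokerage=250, investment=1050
Event 8 (withdraw 150 from brokerage): brokerage: 250 - 150 = 100. Balances: emergency=300, checking=350, brokerage=100, investment=1050
Event 9 (deposit 350 to investment): investment: 1050 + 350 = 1400. Balances: emergency=300, checking=350, brokerage=100, investment=1400
Event 10 (withdraw 100 from emergency): emergency: 300 - 100 = 200. Balances: emergency=200, checking=350, brokerage=100, investment=1400
Event 11 (withdraw 200 from checking): checking: 350 - 200 = 150. Balances: emergency=200, checking=150, brokerage=100, investment=1400
Event 12 (transfer 250 checking -> investment): checking: 150 - 250 = -100, investment: 1400 + 250 = 1650. Balances: emergency=200, checking=-100, brokerage=100, investment=1650

Final balance of emergency: 200

Answer: 200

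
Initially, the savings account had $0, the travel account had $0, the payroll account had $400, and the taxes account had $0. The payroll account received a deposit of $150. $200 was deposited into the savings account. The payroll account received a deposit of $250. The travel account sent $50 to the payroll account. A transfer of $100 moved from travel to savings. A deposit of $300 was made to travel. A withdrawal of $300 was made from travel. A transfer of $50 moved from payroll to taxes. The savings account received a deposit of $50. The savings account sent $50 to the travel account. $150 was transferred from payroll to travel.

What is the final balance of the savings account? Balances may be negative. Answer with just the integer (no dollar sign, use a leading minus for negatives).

Tracking account balances step by step:
Start: savings=0, travel=0, payroll=400, taxes=0
Event 1 (deposit 150 to payroll): payroll: 400 + 150 = 550. Balances: savings=0, travel=0, payroll=550, taxes=0
Event 2 (deposit 200 to savings): savings: 0 + 200 = 200. Balances: savings=200, travel=0, payroll=550, taxes=0
Event 3 (deposit 250 to payroll): payroll: 550 + 250 = 800. Balances: savings=200, travel=0, payroll=800, taxes=0
Event 4 (transfer 50 travel -> payroll): travel: 0 - 50 = -50, payroll: 800 + 50 = 850. Balances: savings=200, travel=-50, payroll=850, taxes=0
Event 5 (transfer 100 travel -> savings): travel: -50 - 100 = -150, savings: 200 + 100 = 300. Balances: savings=300, travel=-150, payroll=850, taxes=0
Event 6 (deposit 300 to travel): travel: -150 + 300 = 150. Balances: savings=300, travel=150, payroll=850, taxes=0
Event 7 (withdraw 300 from travel): travel: 150 - 300 = -150. Balances: savings=300, travel=-150, payroll=850, taxes=0
Event 8 (transfer 50 payroll -> taxes): payroll: 850 - 50 = 800, taxes: 0 + 50 = 50. Balances: savings=300, travel=-150, payroll=800, taxes=50
Event 9 (deposit 50 to savings): savings: 300 + 50 = 350. Balances: savings=350, travel=-150, payroll=800, taxes=50
Event 10 (transfer 50 savings -> travel): savings: 350 - 50 = 300, travel: -150 + 50 = -100. Balances: savings=300, travel=-100, payroll=800, taxes=50
Event 11 (transfer 150 payroll -> travel): payroll: 800 - 150 = 650, travel: -100 + 150 = 50. Balances: savings=300, travel=50, payroll=650, taxes=50

Final balance of savings: 300

Answer: 300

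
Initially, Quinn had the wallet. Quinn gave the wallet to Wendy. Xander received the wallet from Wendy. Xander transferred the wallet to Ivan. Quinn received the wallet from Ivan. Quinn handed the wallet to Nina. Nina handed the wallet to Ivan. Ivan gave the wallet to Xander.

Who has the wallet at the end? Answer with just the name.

Tracking the wallet through each event:
Start: Quinn has the wallet.
After event 1: Wendy has the wallet.
After event 2: Xander has the wallet.
After event 3: Ivan has the wallet.
After event 4: Quinn has the wallet.
After event 5: Nina has the wallet.
After event 6: Ivan has the wallet.
After event 7: Xander has the wallet.

Answer: Xander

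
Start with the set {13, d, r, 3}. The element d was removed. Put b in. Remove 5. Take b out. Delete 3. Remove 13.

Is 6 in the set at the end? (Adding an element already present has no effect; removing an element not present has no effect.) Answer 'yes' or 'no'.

Answer: no

Derivation:
Tracking the set through each operation:
Start: {13, 3, d, r}
Event 1 (remove d): removed. Set: {13, 3, r}
Event 2 (add b): added. Set: {13, 3, b, r}
Event 3 (remove 5): not present, no change. Set: {13, 3, b, r}
Event 4 (remove b): removed. Set: {13, 3, r}
Event 5 (remove 3): removed. Set: {13, r}
Event 6 (remove 13): removed. Set: {r}

Final set: {r} (size 1)
6 is NOT in the final set.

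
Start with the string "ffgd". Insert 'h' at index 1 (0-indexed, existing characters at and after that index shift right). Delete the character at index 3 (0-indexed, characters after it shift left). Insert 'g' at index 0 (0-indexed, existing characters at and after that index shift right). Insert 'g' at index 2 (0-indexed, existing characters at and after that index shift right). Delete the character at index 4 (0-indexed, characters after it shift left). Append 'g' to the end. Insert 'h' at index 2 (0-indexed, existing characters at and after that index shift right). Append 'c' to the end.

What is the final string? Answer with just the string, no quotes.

Applying each edit step by step:
Start: "ffgd"
Op 1 (insert 'h' at idx 1): "ffgd" -> "fhfgd"
Op 2 (delete idx 3 = 'g'): "fhfgd" -> "fhfd"
Op 3 (insert 'g' at idx 0): "fhfd" -> "gfhfd"
Op 4 (insert 'g' at idx 2): "gfhfd" -> "gfghfd"
Op 5 (delete idx 4 = 'f'): "gfghfd" -> "gfghd"
Op 6 (append 'g'): "gfghd" -> "gfghdg"
Op 7 (insert 'h' at idx 2): "gfghdg" -> "gfhghdg"
Op 8 (append 'c'): "gfhghdg" -> "gfhghdgc"

Answer: gfhghdgc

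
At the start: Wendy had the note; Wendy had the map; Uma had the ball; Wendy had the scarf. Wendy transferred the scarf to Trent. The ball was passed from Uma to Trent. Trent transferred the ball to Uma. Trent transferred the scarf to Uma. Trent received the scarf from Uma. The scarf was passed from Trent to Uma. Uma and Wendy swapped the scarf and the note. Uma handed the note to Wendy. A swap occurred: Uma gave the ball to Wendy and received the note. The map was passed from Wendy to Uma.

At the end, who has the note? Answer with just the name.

Tracking all object holders:
Start: note:Wendy, map:Wendy, ball:Uma, scarf:Wendy
Event 1 (give scarf: Wendy -> Trent). State: note:Wendy, map:Wendy, ball:Uma, scarf:Trent
Event 2 (give ball: Uma -> Trent). State: note:Wendy, map:Wendy, ball:Trent, scarf:Trent
Event 3 (give ball: Trent -> Uma). State: note:Wendy, map:Wendy, ball:Uma, scarf:Trent
Event 4 (give scarf: Trent -> Uma). State: note:Wendy, map:Wendy, ball:Uma, scarf:Uma
Event 5 (give scarf: Uma -> Trent). State: note:Wendy, map:Wendy, ball:Uma, scarf:Trent
Event 6 (give scarf: Trent -> Uma). State: note:Wendy, map:Wendy, ball:Uma, scarf:Uma
Event 7 (swap scarf<->note: now scarf:Wendy, note:Uma). State: note:Uma, map:Wendy, ball:Uma, scarf:Wendy
Event 8 (give note: Uma -> Wendy). State: note:Wendy, map:Wendy, ball:Uma, scarf:Wendy
Event 9 (swap ball<->note: now ball:Wendy, note:Uma). State: note:Uma, map:Wendy, ball:Wendy, scarf:Wendy
Event 10 (give map: Wendy -> Uma). State: note:Uma, map:Uma, ball:Wendy, scarf:Wendy

Final state: note:Uma, map:Uma, ball:Wendy, scarf:Wendy
The note is held by Uma.

Answer: Uma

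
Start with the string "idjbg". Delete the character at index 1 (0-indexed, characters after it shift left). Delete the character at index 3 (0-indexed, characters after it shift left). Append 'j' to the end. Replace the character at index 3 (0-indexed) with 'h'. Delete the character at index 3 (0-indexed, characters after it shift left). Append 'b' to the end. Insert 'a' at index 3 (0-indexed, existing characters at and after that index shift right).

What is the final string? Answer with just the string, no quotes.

Applying each edit step by step:
Start: "idjbg"
Op 1 (delete idx 1 = 'd'): "idjbg" -> "ijbg"
Op 2 (delete idx 3 = 'g'): "ijbg" -> "ijb"
Op 3 (append 'j'): "ijb" -> "ijbj"
Op 4 (replace idx 3: 'j' -> 'h'): "ijbj" -> "ijbh"
Op 5 (delete idx 3 = 'h'): "ijbh" -> "ijb"
Op 6 (append 'b'): "ijb" -> "ijbb"
Op 7 (insert 'a' at idx 3): "ijbb" -> "ijbab"

Answer: ijbab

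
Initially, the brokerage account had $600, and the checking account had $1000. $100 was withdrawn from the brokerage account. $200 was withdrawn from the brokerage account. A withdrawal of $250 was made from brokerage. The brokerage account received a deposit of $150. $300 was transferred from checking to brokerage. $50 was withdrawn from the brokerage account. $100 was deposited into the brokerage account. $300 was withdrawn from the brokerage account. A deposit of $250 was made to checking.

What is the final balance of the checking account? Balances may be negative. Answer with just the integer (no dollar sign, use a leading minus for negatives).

Answer: 950

Derivation:
Tracking account balances step by step:
Start: brokerage=600, checking=1000
Event 1 (withdraw 100 from brokerage): brokerage: 600 - 100 = 500. Balances: brokerage=500, checking=1000
Event 2 (withdraw 200 from brokerage): brokerage: 500 - 200 = 300. Balances: brokerage=300, checking=1000
Event 3 (withdraw 250 from brokerage): brokerage: 300 - 250 = 50. Balances: brokerage=50, checking=1000
Event 4 (deposit 150 to brokerage): brokerage: 50 + 150 = 200. Balances: brokerage=200, checking=1000
Event 5 (transfer 300 checking -> brokerage): checking: 1000 - 300 = 700, brokerage: 200 + 300 = 500. Balances: brokerage=500, checking=700
Event 6 (withdraw 50 from brokerage): brokerage: 500 - 50 = 450. Balances: brokerage=450, checking=700
Event 7 (deposit 100 to brokerage): brokerage: 450 + 100 = 550. Balances: brokerage=550, checking=700
Event 8 (withdraw 300 from brokerage): brokerage: 550 - 300 = 250. Balances: brokerage=250, checking=700
Event 9 (deposit 250 to checking): checking: 700 + 250 = 950. Balances: brokerage=250, checking=950

Final balance of checking: 950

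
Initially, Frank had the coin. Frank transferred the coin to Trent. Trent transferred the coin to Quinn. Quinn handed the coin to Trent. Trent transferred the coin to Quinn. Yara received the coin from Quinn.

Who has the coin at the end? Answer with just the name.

Tracking the coin through each event:
Start: Frank has the coin.
After event 1: Trent has the coin.
After event 2: Quinn has the coin.
After event 3: Trent has the coin.
After event 4: Quinn has the coin.
After event 5: Yara has the coin.

Answer: Yara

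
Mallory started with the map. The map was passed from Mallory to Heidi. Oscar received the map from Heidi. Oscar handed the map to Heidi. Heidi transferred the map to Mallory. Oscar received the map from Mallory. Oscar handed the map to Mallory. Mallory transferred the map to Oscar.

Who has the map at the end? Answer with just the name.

Tracking the map through each event:
Start: Mallory has the map.
After event 1: Heidi has the map.
After event 2: Oscar has the map.
After event 3: Heidi has the map.
After event 4: Mallory has the map.
After event 5: Oscar has the map.
After event 6: Mallory has the map.
After event 7: Oscar has the map.

Answer: Oscar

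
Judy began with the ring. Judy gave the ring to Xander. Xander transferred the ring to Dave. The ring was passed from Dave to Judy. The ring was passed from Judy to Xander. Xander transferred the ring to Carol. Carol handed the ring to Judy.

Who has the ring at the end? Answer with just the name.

Answer: Judy

Derivation:
Tracking the ring through each event:
Start: Judy has the ring.
After event 1: Xander has the ring.
After event 2: Dave has the ring.
After event 3: Judy has the ring.
After event 4: Xander has the ring.
After event 5: Carol has the ring.
After event 6: Judy has the ring.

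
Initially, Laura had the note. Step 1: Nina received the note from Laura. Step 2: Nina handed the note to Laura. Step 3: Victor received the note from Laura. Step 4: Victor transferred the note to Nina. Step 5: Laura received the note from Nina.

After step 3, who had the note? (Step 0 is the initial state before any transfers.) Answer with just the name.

Tracking the note holder through step 3:
After step 0 (start): Laura
After step 1: Nina
After step 2: Laura
After step 3: Victor

At step 3, the holder is Victor.

Answer: Victor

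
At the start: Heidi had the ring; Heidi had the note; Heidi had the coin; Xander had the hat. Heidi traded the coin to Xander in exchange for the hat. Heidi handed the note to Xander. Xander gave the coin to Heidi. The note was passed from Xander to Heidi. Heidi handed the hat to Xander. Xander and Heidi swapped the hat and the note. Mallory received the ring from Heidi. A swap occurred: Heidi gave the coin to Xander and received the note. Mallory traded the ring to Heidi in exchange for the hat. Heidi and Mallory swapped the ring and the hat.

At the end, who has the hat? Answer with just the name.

Tracking all object holders:
Start: ring:Heidi, note:Heidi, coin:Heidi, hat:Xander
Event 1 (swap coin<->hat: now coin:Xander, hat:Heidi). State: ring:Heidi, note:Heidi, coin:Xander, hat:Heidi
Event 2 (give note: Heidi -> Xander). State: ring:Heidi, note:Xander, coin:Xander, hat:Heidi
Event 3 (give coin: Xander -> Heidi). State: ring:Heidi, note:Xander, coin:Heidi, hat:Heidi
Event 4 (give note: Xander -> Heidi). State: ring:Heidi, note:Heidi, coin:Heidi, hat:Heidi
Event 5 (give hat: Heidi -> Xander). State: ring:Heidi, note:Heidi, coin:Heidi, hat:Xander
Event 6 (swap hat<->note: now hat:Heidi, note:Xander). State: ring:Heidi, note:Xander, coin:Heidi, hat:Heidi
Event 7 (give ring: Heidi -> Mallory). State: ring:Mallory, note:Xander, coin:Heidi, hat:Heidi
Event 8 (swap coin<->note: now coin:Xander, note:Heidi). State: ring:Mallory, note:Heidi, coin:Xander, hat:Heidi
Event 9 (swap ring<->hat: now ring:Heidi, hat:Mallory). State: ring:Heidi, note:Heidi, coin:Xander, hat:Mallory
Event 10 (swap ring<->hat: now ring:Mallory, hat:Heidi). State: ring:Mallory, note:Heidi, coin:Xander, hat:Heidi

Final state: ring:Mallory, note:Heidi, coin:Xander, hat:Heidi
The hat is held by Heidi.

Answer: Heidi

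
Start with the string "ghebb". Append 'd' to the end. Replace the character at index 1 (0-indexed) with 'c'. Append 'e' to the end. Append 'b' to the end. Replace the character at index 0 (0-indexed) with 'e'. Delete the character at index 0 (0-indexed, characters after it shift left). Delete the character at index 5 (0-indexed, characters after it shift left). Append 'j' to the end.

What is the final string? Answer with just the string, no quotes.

Answer: cebbdbj

Derivation:
Applying each edit step by step:
Start: "ghebb"
Op 1 (append 'd'): "ghebb" -> "ghebbd"
Op 2 (replace idx 1: 'h' -> 'c'): "ghebbd" -> "gcebbd"
Op 3 (append 'e'): "gcebbd" -> "gcebbde"
Op 4 (append 'b'): "gcebbde" -> "gcebbdeb"
Op 5 (replace idx 0: 'g' -> 'e'): "gcebbdeb" -> "ecebbdeb"
Op 6 (delete idx 0 = 'e'): "ecebbdeb" -> "cebbdeb"
Op 7 (delete idx 5 = 'e'): "cebbdeb" -> "cebbdb"
Op 8 (append 'j'): "cebbdb" -> "cebbdbj"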